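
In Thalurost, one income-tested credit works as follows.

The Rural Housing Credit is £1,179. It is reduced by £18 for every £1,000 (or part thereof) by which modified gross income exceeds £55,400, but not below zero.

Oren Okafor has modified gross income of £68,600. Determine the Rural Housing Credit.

£927

Rural Housing Credit: income exceeds £55,400 by £13,200, which is 14 full-or-partial £1,000 increments; reduction = 14 × £18 = £252, leaving £927.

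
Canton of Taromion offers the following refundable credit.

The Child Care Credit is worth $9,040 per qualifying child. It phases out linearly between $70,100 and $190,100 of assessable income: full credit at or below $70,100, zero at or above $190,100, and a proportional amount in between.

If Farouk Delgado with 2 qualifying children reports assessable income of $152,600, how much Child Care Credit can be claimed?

Child Care Credit: base = 2 × $9,040 = $18,080. $152,600 is $82,500 into a $120,000 phase-out range, leaving 37,500/120,000 of the credit: $18,080 × 37,500/120,000 = $5,650.

$5,650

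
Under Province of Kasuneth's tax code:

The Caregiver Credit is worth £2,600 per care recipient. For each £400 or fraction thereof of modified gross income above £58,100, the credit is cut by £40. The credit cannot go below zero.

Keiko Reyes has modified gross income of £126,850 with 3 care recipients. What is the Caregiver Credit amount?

Caregiver Credit: base = 3 × £2,600 = £7,800. income exceeds £58,100 by £68,750, which is 172 full-or-partial £400 increments; reduction = 172 × £40 = £6,880, leaving £920.

£920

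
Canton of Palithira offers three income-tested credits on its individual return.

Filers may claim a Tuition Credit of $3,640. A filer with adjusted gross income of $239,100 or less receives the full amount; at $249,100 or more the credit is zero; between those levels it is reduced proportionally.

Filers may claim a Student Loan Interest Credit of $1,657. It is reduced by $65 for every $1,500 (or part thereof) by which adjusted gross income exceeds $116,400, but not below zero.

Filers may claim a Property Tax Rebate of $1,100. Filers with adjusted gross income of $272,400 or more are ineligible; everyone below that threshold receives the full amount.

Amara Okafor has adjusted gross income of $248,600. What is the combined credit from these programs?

Tuition Credit: $248,600 is $9,500 into a $10,000 phase-out range, leaving 500/10,000 of the credit: $3,640 × 500/10,000 = $182.
Student Loan Interest Credit: income exceeds $116,400 by $132,200 → 89 increments × $65 = $5,785 ≥ base, so the credit is $0.
Property Tax Rebate: $248,600 is below the $272,400 cutoff, so the full $1,100 applies.
Total: $182 + $0 + $1,100 = $1,282.

$1,282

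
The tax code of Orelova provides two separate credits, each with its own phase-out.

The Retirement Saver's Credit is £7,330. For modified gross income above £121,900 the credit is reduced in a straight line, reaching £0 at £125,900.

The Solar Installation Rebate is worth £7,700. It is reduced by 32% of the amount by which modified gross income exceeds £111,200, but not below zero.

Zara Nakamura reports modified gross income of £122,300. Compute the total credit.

£10,745

Retirement Saver's Credit: £122,300 is £400 into a £4,000 phase-out range, leaving 3,600/4,000 of the credit: £7,330 × 3,600/4,000 = £6,597.
Solar Installation Rebate: 32% of the £11,100 excess over £111,200 is £3,552; credit = £7,700 − £3,552 = £4,148.
Total: £6,597 + £4,148 = £10,745.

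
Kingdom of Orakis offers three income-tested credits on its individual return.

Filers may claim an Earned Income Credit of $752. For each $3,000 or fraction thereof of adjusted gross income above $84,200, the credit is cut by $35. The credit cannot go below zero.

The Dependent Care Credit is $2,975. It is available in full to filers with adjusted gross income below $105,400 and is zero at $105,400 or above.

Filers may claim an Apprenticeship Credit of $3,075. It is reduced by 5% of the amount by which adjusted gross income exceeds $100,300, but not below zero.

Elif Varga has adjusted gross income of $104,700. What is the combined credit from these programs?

Earned Income Credit: income exceeds $84,200 by $20,500, which is 7 full-or-partial $3,000 increments; reduction = 7 × $35 = $245, leaving $507.
Dependent Care Credit: $104,700 is below the $105,400 cutoff, so the full $2,975 applies.
Apprenticeship Credit: 5% of the $4,400 excess over $100,300 is $220; credit = $3,075 − $220 = $2,855.
Total: $507 + $2,975 + $2,855 = $6,337.

$6,337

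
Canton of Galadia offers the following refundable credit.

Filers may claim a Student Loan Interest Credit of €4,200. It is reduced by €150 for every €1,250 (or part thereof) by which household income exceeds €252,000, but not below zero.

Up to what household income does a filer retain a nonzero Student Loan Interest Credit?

After 27 increments the reduction is 27 × €150 = €4,050, leaving €150; one more increment wipes it out. Increment 27 ends at excess 27 × €1,250 = €33,750, so the highest qualifying income is €252,000 + €33,750 = €285,750.

€285,750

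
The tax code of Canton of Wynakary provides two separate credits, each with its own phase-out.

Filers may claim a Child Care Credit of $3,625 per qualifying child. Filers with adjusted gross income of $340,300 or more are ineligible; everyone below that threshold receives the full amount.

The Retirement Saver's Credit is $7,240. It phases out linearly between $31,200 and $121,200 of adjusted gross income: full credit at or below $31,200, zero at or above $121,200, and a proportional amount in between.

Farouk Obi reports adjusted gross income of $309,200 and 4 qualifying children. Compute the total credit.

Child Care Credit: base = 4 × $3,625 = $14,500. $309,200 is below the $340,300 cutoff, so the full $14,500 applies.
Retirement Saver's Credit: $309,200 is at or above $121,200, so the credit is $0.
Total: $14,500 + $0 = $14,500.

$14,500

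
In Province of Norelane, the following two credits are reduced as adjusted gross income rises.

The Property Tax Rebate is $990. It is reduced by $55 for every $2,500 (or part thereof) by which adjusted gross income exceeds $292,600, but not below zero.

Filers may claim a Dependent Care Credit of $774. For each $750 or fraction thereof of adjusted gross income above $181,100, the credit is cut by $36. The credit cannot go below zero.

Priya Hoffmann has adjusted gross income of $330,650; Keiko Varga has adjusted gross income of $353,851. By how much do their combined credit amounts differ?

Priya ($330,650): Property Tax Rebate: income exceeds $292,600 by $38,050, which is 16 full-or-partial $2,500 increments; reduction = 16 × $55 = $880, leaving $110. Dependent Care Credit: income exceeds $181,100 by $149,550 → 200 increments × $36 = $7,200 ≥ base, so the credit is $0. total $110 + $0 = $110
Keiko ($353,851): Property Tax Rebate: income exceeds $292,600 by $61,251 → 25 increments × $55 = $1,375 ≥ base, so the credit is $0. Dependent Care Credit: income exceeds $181,100 by $172,751 → 231 increments × $36 = $8,316 ≥ base, so the credit is $0. total $0 + $0 = $0
Difference: |$110 − $0| = $110.

$110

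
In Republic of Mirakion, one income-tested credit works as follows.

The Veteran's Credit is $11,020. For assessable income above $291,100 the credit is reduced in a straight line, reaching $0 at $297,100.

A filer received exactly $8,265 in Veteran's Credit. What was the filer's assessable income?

$8,265 is 8,265/11,020 of the full $11,020, so 2,755/11,020 of the $6,000 range has been used: income = $291,100 + $6,000 × 2,755/11,020 = $292,600.

$292,600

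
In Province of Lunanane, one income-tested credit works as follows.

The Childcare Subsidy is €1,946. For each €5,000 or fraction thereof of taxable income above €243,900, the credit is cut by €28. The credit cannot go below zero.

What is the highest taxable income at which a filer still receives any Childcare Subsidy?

€588,900

After 69 increments the reduction is 69 × €28 = €1,932, leaving €14; one more increment wipes it out. Increment 69 ends at excess 69 × €5,000 = €345,000, so the highest qualifying income is €243,900 + €345,000 = €588,900.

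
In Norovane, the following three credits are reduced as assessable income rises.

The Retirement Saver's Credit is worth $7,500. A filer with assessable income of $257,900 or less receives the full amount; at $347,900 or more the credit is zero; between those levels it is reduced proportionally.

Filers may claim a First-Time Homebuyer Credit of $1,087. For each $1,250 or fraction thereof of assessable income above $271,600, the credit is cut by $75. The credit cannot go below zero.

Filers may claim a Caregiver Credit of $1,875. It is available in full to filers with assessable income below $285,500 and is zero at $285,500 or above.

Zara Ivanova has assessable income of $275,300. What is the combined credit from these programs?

Retirement Saver's Credit: $275,300 is $17,400 into a $90,000 phase-out range, leaving 72,600/90,000 of the credit: $7,500 × 72,600/90,000 = $6,050.
First-Time Homebuyer Credit: income exceeds $271,600 by $3,700, which is 3 full-or-partial $1,250 increments; reduction = 3 × $75 = $225, leaving $862.
Caregiver Credit: $275,300 is below the $285,500 cutoff, so the full $1,875 applies.
Total: $6,050 + $862 + $1,875 = $8,787.

$8,787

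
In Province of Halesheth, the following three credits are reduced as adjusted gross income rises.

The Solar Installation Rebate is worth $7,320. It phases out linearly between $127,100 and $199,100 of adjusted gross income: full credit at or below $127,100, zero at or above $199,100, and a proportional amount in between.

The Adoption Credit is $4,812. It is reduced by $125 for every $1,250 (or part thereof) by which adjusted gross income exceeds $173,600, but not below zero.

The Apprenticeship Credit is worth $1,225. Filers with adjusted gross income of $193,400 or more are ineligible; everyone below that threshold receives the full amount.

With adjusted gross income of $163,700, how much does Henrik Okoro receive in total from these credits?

$9,636

Solar Installation Rebate: $163,700 is $36,600 into a $72,000 phase-out range, leaving 35,400/72,000 of the credit: $7,320 × 35,400/72,000 = $3,599.
Adoption Credit: $163,700 is at or below the $173,600 threshold, so the full $4,812 applies.
Apprenticeship Credit: $163,700 is below the $193,400 cutoff, so the full $1,225 applies.
Total: $3,599 + $4,812 + $1,225 = $9,636.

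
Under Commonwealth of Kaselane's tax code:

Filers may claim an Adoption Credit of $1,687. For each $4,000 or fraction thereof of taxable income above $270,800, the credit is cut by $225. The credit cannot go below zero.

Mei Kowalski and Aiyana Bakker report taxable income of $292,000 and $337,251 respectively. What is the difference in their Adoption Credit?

$337

Mei ($292,000): Adoption Credit: income exceeds $270,800 by $21,200, which is 6 full-or-partial $4,000 increments; reduction = 6 × $225 = $1,350, leaving $337.
Aiyana ($337,251): Adoption Credit: income exceeds $270,800 by $66,451 → 17 increments × $225 = $3,825 ≥ base, so the credit is $0.
Difference: |$337 − $0| = $337.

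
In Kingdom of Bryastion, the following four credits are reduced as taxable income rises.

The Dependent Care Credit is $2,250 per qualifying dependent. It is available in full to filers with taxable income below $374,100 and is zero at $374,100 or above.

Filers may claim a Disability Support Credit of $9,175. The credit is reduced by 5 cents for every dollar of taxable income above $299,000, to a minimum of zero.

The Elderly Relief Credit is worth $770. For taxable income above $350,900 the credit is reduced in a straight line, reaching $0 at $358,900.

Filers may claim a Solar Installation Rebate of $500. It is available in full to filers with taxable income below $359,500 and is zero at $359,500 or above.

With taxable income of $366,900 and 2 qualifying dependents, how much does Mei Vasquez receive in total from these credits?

$10,280

Dependent Care Credit: base = 2 × $2,250 = $4,500. $366,900 is below the $374,100 cutoff, so the full $4,500 applies.
Disability Support Credit: 5% of the $67,900 excess over $299,000 is $3,395; credit = $9,175 − $3,395 = $5,780.
Elderly Relief Credit: $366,900 is at or above $358,900, so the credit is $0.
Solar Installation Rebate: $366,900 meets or exceeds the $359,500 cutoff, so the credit is $0.
Total: $4,500 + $5,780 + $0 + $0 = $10,280.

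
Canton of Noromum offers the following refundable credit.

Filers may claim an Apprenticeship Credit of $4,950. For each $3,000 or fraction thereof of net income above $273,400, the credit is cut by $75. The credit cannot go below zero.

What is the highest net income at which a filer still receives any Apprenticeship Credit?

$468,400

After 65 increments the reduction is 65 × $75 = $4,875, leaving $75; one more increment wipes it out. Increment 65 ends at excess 65 × $3,000 = $195,000, so the highest qualifying income is $273,400 + $195,000 = $468,400.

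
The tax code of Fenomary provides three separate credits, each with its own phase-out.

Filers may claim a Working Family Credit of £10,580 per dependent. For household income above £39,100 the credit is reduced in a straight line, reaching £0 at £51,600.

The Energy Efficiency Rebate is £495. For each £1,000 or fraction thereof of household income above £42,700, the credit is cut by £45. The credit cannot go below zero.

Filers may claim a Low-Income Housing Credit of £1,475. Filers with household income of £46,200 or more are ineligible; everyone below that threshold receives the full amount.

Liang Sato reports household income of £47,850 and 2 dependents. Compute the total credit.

Working Family Credit: base = 2 × £10,580 = £21,160. £47,850 is £8,750 into a £12,500 phase-out range, leaving 3,750/12,500 of the credit: £21,160 × 3,750/12,500 = £6,348.
Energy Efficiency Rebate: income exceeds £42,700 by £5,150, which is 6 full-or-partial £1,000 increments; reduction = 6 × £45 = £270, leaving £225.
Low-Income Housing Credit: £47,850 meets or exceeds the £46,200 cutoff, so the credit is £0.
Total: £6,348 + £225 + £0 = £6,573.

£6,573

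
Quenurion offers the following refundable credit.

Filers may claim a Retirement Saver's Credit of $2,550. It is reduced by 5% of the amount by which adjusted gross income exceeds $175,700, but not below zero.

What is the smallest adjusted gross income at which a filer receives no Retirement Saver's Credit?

The credit falls by 5% of each dollar above $175,700, so it reaches zero when the excess is $2,550 / 5% = $51,000: income = $175,700 + $51,000 = $226,700.

$226,700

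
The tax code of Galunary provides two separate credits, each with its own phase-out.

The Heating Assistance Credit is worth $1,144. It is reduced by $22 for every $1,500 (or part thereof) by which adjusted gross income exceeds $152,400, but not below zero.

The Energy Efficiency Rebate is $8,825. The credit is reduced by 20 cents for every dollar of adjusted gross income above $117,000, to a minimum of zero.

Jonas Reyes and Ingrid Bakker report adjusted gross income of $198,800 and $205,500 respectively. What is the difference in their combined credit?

$110

Jonas ($198,800): Heating Assistance Credit: income exceeds $152,400 by $46,400, which is 31 full-or-partial $1,500 increments; reduction = 31 × $22 = $682, leaving $462. Energy Efficiency Rebate: 20% of the $81,800 excess over $117,000 is $16,360 ≥ base, so the credit is $0. total $462 + $0 = $462
Ingrid ($205,500): Heating Assistance Credit: income exceeds $152,400 by $53,100, which is 36 full-or-partial $1,500 increments; reduction = 36 × $22 = $792, leaving $352. Energy Efficiency Rebate: 20% of the $88,500 excess over $117,000 is $17,700 ≥ base, so the credit is $0. total $352 + $0 = $352
Difference: |$462 − $352| = $110.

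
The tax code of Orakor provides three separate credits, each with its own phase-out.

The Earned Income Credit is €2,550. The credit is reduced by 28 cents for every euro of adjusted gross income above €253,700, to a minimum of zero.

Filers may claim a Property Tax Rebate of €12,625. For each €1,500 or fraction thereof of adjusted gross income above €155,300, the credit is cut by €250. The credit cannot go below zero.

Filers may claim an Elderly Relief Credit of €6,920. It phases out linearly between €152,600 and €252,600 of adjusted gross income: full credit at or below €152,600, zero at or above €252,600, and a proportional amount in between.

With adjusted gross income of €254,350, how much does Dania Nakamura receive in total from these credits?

Earned Income Credit: 28% of the €650 excess over €253,700 is €182; credit = €2,550 − €182 = €2,368.
Property Tax Rebate: income exceeds €155,300 by €99,050 → 67 increments × €250 = €16,750 ≥ base, so the credit is €0.
Elderly Relief Credit: €254,350 is at or above €252,600, so the credit is €0.
Total: €2,368 + €0 + €0 = €2,368.

€2,368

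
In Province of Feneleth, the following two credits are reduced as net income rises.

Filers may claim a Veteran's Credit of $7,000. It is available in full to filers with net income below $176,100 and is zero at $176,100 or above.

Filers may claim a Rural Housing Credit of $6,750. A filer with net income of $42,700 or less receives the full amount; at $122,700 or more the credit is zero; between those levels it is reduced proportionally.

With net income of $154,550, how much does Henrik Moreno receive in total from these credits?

Veteran's Credit: $154,550 is below the $176,100 cutoff, so the full $7,000 applies.
Rural Housing Credit: $154,550 is at or above $122,700, so the credit is $0.
Total: $7,000 + $0 = $7,000.

$7,000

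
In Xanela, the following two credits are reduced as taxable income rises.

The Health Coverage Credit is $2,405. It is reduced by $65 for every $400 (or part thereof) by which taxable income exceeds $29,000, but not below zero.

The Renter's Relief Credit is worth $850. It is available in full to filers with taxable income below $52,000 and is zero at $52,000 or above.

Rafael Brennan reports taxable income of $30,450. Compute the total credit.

$2,995

Health Coverage Credit: income exceeds $29,000 by $1,450, which is 4 full-or-partial $400 increments; reduction = 4 × $65 = $260, leaving $2,145.
Renter's Relief Credit: $30,450 is below the $52,000 cutoff, so the full $850 applies.
Total: $2,145 + $850 = $2,995.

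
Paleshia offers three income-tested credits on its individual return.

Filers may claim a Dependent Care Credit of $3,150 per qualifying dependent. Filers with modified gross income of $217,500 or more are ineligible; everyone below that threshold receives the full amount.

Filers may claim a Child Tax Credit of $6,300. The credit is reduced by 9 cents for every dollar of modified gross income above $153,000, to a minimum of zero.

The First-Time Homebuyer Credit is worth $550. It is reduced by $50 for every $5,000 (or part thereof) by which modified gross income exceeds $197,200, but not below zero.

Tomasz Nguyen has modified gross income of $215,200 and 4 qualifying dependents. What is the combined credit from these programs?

$13,652

Dependent Care Credit: base = 4 × $3,150 = $12,600. $215,200 is below the $217,500 cutoff, so the full $12,600 applies.
Child Tax Credit: 9% of the $62,200 excess over $153,000 is $5,598; credit = $6,300 − $5,598 = $702.
First-Time Homebuyer Credit: income exceeds $197,200 by $18,000, which is 4 full-or-partial $5,000 increments; reduction = 4 × $50 = $200, leaving $350.
Total: $12,600 + $702 + $350 = $13,652.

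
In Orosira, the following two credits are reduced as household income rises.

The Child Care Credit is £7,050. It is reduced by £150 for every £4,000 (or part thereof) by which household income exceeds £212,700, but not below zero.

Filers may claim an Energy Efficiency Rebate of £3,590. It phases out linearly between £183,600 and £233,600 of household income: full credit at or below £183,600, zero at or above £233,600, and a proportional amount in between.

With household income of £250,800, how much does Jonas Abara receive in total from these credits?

£5,550

Child Care Credit: income exceeds £212,700 by £38,100, which is 10 full-or-partial £4,000 increments; reduction = 10 × £150 = £1,500, leaving £5,550.
Energy Efficiency Rebate: £250,800 is at or above £233,600, so the credit is £0.
Total: £5,550 + £0 = £5,550.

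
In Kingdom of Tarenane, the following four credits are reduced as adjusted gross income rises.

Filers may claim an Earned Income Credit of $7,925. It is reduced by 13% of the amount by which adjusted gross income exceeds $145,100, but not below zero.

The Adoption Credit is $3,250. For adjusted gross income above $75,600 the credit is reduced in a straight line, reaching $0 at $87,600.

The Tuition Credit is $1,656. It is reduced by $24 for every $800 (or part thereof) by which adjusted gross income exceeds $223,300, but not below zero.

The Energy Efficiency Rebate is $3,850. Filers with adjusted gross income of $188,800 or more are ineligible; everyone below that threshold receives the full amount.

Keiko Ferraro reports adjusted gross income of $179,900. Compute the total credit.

$8,907

Earned Income Credit: 13% of the $34,800 excess over $145,100 is $4,524; credit = $7,925 − $4,524 = $3,401.
Adoption Credit: $179,900 is at or above $87,600, so the credit is $0.
Tuition Credit: $179,900 is at or below the $223,300 threshold, so the full $1,656 applies.
Energy Efficiency Rebate: $179,900 is below the $188,800 cutoff, so the full $3,850 applies.
Total: $3,401 + $0 + $1,656 + $3,850 = $8,907.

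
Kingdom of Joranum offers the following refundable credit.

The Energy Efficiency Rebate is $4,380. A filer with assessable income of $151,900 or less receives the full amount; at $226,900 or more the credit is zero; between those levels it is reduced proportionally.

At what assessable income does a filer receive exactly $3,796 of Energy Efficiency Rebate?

$161,900

$3,796 is 3,796/4,380 of the full $4,380, so 584/4,380 of the $75,000 range has been used: income = $151,900 + $75,000 × 584/4,380 = $161,900.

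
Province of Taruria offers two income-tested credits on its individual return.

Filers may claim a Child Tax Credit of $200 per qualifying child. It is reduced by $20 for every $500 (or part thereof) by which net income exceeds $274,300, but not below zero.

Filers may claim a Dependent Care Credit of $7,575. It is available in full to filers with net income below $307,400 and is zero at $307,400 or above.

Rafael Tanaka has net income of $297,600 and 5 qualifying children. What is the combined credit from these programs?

$7,635

Child Tax Credit: base = 5 × $200 = $1,000. income exceeds $274,300 by $23,300, which is 47 full-or-partial $500 increments; reduction = 47 × $20 = $940, leaving $60.
Dependent Care Credit: $297,600 is below the $307,400 cutoff, so the full $7,575 applies.
Total: $60 + $7,575 = $7,635.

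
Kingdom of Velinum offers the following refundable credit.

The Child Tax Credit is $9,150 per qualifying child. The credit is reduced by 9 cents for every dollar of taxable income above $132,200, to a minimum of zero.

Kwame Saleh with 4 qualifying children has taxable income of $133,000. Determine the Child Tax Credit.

Child Tax Credit: base = 4 × $9,150 = $36,600. 9% of the $800 excess over $132,200 is $72; credit = $36,600 − $72 = $36,528.

$36,528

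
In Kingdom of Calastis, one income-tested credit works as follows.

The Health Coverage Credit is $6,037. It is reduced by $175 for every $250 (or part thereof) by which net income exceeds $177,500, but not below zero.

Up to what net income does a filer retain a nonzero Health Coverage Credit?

After 34 increments the reduction is 34 × $175 = $5,950, leaving $87; one more increment wipes it out. Increment 34 ends at excess 34 × $250 = $8,500, so the highest qualifying income is $177,500 + $8,500 = $186,000.

$186,000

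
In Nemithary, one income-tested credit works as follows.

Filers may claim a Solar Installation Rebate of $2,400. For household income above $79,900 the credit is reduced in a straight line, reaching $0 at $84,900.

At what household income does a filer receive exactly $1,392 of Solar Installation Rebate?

$82,000

$1,392 is 1,392/2,400 of the full $2,400, so 1,008/2,400 of the $5,000 range has been used: income = $79,900 + $5,000 × 1,008/2,400 = $82,000.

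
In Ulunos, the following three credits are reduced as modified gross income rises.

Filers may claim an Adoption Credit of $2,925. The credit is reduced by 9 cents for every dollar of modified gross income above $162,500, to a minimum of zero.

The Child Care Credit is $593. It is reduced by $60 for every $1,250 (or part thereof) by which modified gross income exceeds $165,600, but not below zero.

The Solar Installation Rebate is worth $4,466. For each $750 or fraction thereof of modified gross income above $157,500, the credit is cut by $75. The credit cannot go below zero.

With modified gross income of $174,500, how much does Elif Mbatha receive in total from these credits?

$4,699

Adoption Credit: 9% of the $12,000 excess over $162,500 is $1,080; credit = $2,925 − $1,080 = $1,845.
Child Care Credit: income exceeds $165,600 by $8,900, which is 8 full-or-partial $1,250 increments; reduction = 8 × $60 = $480, leaving $113.
Solar Installation Rebate: income exceeds $157,500 by $17,000, which is 23 full-or-partial $750 increments; reduction = 23 × $75 = $1,725, leaving $2,741.
Total: $1,845 + $113 + $2,741 = $4,699.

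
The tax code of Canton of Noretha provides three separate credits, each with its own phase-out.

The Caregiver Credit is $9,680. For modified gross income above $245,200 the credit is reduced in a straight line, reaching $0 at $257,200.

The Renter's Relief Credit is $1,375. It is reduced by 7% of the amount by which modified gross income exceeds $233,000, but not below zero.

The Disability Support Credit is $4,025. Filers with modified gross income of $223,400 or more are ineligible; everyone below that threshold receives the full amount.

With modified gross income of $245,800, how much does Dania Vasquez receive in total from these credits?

$9,675

Caregiver Credit: $245,800 is $600 into a $12,000 phase-out range, leaving 11,400/12,000 of the credit: $9,680 × 11,400/12,000 = $9,196.
Renter's Relief Credit: 7% of the $12,800 excess over $233,000 is $896; credit = $1,375 − $896 = $479.
Disability Support Credit: $245,800 meets or exceeds the $223,400 cutoff, so the credit is $0.
Total: $9,196 + $479 + $0 = $9,675.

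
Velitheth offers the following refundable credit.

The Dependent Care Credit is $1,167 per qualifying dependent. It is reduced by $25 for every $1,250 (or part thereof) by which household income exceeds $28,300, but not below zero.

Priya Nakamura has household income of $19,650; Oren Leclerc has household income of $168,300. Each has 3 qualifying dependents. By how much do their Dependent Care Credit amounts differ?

Priya ($19,650): Dependent Care Credit: base = 3 × $1,167 = $3,501. $19,650 is at or below the $28,300 threshold, so the full $3,501 applies.
Oren ($168,300): Dependent Care Credit: base = 3 × $1,167 = $3,501. income exceeds $28,300 by $140,000, which is 112 full-or-partial $1,250 increments; reduction = 112 × $25 = $2,800, leaving $701.
Difference: |$3,501 − $701| = $2,800.

$2,800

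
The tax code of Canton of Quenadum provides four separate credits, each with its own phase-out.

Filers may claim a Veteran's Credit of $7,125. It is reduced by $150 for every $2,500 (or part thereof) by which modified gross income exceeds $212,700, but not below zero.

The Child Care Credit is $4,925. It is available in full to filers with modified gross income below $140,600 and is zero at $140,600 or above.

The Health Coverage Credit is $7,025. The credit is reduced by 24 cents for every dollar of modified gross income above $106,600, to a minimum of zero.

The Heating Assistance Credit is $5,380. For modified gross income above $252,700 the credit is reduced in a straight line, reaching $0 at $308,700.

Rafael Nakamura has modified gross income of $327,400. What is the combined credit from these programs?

$225

Veteran's Credit: income exceeds $212,700 by $114,700, which is 46 full-or-partial $2,500 increments; reduction = 46 × $150 = $6,900, leaving $225.
Child Care Credit: $327,400 meets or exceeds the $140,600 cutoff, so the credit is $0.
Health Coverage Credit: 24% of the $220,800 excess over $106,600 is $52,992 ≥ base, so the credit is $0.
Heating Assistance Credit: $327,400 is at or above $308,700, so the credit is $0.
Total: $225 + $0 + $0 + $0 = $225.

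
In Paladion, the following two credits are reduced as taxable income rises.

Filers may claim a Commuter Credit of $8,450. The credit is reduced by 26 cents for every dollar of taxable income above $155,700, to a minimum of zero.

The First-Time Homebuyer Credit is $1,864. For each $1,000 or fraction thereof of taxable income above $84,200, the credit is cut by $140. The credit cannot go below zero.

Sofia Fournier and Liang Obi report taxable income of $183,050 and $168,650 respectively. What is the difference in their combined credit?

$3,744

Sofia ($183,050): Commuter Credit: 26% of the $27,350 excess over $155,700 is $7,111; credit = $8,450 − $7,111 = $1,339. First-Time Homebuyer Credit: income exceeds $84,200 by $98,850 → 99 increments × $140 = $13,860 ≥ base, so the credit is $0. total $1,339 + $0 = $1,339
Liang ($168,650): Commuter Credit: 26% of the $12,950 excess over $155,700 is $3,367; credit = $8,450 − $3,367 = $5,083. First-Time Homebuyer Credit: income exceeds $84,200 by $84,450 → 85 increments × $140 = $11,900 ≥ base, so the credit is $0. total $5,083 + $0 = $5,083
Difference: |$1,339 − $5,083| = $3,744.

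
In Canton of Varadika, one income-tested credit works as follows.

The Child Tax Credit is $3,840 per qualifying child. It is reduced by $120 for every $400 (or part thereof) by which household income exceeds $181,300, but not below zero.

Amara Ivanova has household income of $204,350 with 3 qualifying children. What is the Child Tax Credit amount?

Child Tax Credit: base = 3 × $3,840 = $11,520. income exceeds $181,300 by $23,050, which is 58 full-or-partial $400 increments; reduction = 58 × $120 = $6,960, leaving $4,560.

$4,560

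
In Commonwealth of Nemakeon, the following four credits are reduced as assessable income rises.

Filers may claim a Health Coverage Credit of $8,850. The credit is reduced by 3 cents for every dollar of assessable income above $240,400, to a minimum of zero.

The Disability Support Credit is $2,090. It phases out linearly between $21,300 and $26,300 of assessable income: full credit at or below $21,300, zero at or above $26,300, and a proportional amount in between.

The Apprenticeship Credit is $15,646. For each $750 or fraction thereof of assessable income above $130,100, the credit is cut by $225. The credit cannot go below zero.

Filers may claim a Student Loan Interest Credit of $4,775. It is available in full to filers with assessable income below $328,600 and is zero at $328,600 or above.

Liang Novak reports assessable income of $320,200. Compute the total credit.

$11,231

Health Coverage Credit: 3% of the $79,800 excess over $240,400 is $2,394; credit = $8,850 − $2,394 = $6,456.
Disability Support Credit: $320,200 is at or above $26,300, so the credit is $0.
Apprenticeship Credit: income exceeds $130,100 by $190,100 → 254 increments × $225 = $57,150 ≥ base, so the credit is $0.
Student Loan Interest Credit: $320,200 is below the $328,600 cutoff, so the full $4,775 applies.
Total: $6,456 + $0 + $0 + $4,775 = $11,231.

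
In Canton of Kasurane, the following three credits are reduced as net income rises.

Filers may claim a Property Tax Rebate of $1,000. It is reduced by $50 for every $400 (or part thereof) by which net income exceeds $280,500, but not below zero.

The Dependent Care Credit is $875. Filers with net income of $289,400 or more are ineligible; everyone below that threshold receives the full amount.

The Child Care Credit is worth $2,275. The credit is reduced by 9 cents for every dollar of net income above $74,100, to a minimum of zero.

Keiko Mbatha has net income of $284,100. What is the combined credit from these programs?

Property Tax Rebate: income exceeds $280,500 by $3,600, which is 9 full-or-partial $400 increments; reduction = 9 × $50 = $450, leaving $550.
Dependent Care Credit: $284,100 is below the $289,400 cutoff, so the full $875 applies.
Child Care Credit: 9% of the $210,000 excess over $74,100 is $18,900 ≥ base, so the credit is $0.
Total: $550 + $875 + $0 = $1,425.

$1,425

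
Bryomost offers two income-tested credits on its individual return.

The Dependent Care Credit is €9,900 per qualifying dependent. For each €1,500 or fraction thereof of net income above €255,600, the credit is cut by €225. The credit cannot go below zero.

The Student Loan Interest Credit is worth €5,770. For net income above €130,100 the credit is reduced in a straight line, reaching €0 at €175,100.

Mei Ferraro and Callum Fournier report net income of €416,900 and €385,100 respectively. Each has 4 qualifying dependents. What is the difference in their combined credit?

Mei (€416,900): Dependent Care Credit: base = 4 × €9,900 = €39,600. income exceeds €255,600 by €161,300, which is 108 full-or-partial €1,500 increments; reduction = 108 × €225 = €24,300, leaving €15,300. Student Loan Interest Credit: €416,900 is at or above €175,100, so the credit is €0. total €15,300 + €0 = €15,300
Callum (€385,100): Dependent Care Credit: base = 4 × €9,900 = €39,600. income exceeds €255,600 by €129,500, which is 87 full-or-partial €1,500 increments; reduction = 87 × €225 = €19,575, leaving €20,025. Student Loan Interest Credit: €385,100 is at or above €175,100, so the credit is €0. total €20,025 + €0 = €20,025
Difference: |€15,300 − €20,025| = €4,725.

€4,725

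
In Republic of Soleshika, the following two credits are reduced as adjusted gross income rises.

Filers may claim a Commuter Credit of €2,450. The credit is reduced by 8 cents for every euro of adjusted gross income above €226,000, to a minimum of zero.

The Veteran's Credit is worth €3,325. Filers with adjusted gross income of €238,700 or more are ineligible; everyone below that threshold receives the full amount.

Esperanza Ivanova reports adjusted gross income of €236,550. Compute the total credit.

€4,931

Commuter Credit: 8% of the €10,550 excess over €226,000 is €844; credit = €2,450 − €844 = €1,606.
Veteran's Credit: €236,550 is below the €238,700 cutoff, so the full €3,325 applies.
Total: €1,606 + €3,325 = €4,931.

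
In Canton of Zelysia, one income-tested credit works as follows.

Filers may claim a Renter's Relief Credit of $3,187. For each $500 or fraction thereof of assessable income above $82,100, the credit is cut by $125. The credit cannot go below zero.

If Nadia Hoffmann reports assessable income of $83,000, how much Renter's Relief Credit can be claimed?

Renter's Relief Credit: income exceeds $82,100 by $900, which is 2 full-or-partial $500 increments; reduction = 2 × $125 = $250, leaving $2,937.

$2,937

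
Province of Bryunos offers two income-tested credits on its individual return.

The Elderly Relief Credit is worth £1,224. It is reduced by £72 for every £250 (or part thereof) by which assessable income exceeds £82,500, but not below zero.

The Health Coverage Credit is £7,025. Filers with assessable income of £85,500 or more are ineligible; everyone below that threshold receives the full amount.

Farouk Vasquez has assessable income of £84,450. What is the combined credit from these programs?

£7,673

Elderly Relief Credit: income exceeds £82,500 by £1,950, which is 8 full-or-partial £250 increments; reduction = 8 × £72 = £576, leaving £648.
Health Coverage Credit: £84,450 is below the £85,500 cutoff, so the full £7,025 applies.
Total: £648 + £7,025 = £7,673.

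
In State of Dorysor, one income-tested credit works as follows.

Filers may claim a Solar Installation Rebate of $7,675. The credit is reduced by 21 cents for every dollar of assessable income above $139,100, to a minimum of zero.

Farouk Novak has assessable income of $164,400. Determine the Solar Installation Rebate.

Solar Installation Rebate: 21% of the $25,300 excess over $139,100 is $5,313; credit = $7,675 − $5,313 = $2,362.

$2,362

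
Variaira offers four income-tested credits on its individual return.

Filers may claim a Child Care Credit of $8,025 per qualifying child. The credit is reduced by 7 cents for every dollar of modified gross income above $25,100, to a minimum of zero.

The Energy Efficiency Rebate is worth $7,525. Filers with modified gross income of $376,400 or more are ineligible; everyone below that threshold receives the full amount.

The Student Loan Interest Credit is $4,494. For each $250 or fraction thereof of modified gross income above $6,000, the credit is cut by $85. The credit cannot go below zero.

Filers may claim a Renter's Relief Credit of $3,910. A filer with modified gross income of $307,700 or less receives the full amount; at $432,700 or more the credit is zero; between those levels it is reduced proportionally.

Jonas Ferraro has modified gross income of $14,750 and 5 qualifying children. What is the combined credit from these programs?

Child Care Credit: base = 5 × $8,025 = $40,125. $14,750 is at or below the $25,100 threshold, so the full $40,125 applies.
Energy Efficiency Rebate: $14,750 is below the $376,400 cutoff, so the full $7,525 applies.
Student Loan Interest Credit: income exceeds $6,000 by $8,750, which is 35 full-or-partial $250 increments; reduction = 35 × $85 = $2,975, leaving $1,519.
Renter's Relief Credit: $14,750 is at or below the $307,700 threshold, so the full $3,910 applies.
Total: $40,125 + $7,525 + $1,519 + $3,910 = $53,079.

$53,079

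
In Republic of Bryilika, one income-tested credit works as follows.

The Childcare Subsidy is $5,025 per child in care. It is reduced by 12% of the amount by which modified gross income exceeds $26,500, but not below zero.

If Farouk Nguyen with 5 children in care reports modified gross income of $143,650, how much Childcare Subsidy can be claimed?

$11,067

Childcare Subsidy: base = 5 × $5,025 = $25,125. 12% of the $117,150 excess over $26,500 is $14,058; credit = $25,125 − $14,058 = $11,067.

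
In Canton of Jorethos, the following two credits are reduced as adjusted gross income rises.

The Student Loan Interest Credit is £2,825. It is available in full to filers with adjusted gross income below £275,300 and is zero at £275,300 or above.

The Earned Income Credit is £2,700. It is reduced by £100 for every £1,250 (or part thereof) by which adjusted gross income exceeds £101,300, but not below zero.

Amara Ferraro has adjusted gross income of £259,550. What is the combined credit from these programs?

£2,825

Student Loan Interest Credit: £259,550 is below the £275,300 cutoff, so the full £2,825 applies.
Earned Income Credit: income exceeds £101,300 by £158,250 → 127 increments × £100 = £12,700 ≥ base, so the credit is £0.
Total: £2,825 + £0 = £2,825.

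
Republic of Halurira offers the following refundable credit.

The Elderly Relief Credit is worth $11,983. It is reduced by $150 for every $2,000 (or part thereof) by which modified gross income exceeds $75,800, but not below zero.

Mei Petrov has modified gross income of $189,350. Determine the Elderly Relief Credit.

$3,433

Elderly Relief Credit: income exceeds $75,800 by $113,550, which is 57 full-or-partial $2,000 increments; reduction = 57 × $150 = $8,550, leaving $3,433.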